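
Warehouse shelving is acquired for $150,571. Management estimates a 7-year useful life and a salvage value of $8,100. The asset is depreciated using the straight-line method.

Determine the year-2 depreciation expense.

$20,353

Depreciable base = $150,571 − $8,100 = $142,471.
Annual expense = $142,471 / 7 = $20,353.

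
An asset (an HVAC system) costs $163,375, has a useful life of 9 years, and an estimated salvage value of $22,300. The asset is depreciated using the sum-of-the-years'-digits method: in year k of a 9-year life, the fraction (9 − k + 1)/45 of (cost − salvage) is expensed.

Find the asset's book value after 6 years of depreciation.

Depreciable base = $163,375 − $22,300 = $141,075.
Sum of the years' digits = 9+8+7+6+5+4+3+2+1 = 45.
Year 1: $141,075 × 9/45 = $28,215. Book value $135,160.
Year 2: $141,075 × 8/45 = $25,080. Book value $110,080.
Year 3: $141,075 × 7/45 = $21,945. Book value $88,135.
Year 4: $141,075 × 6/45 = $18,810. Book value $69,325.
Year 5: $141,075 × 5/45 = $15,675. Book value $53,650.
Year 6: $141,075 × 4/45 = $12,540. Book value $41,110.

$41,110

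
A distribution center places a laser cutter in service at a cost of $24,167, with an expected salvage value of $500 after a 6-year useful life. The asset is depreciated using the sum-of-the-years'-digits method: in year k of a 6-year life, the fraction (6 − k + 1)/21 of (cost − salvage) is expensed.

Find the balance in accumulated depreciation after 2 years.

$12,397

Depreciable base = $24,167 − $500 = $23,667.
Sum of the years' digits = 6+5+4+3+2+1 = 21.
Year 1: $23,667 × 6/21 = $6,762. Book value $17,405.
Year 2: $23,667 × 5/21 = $5,635. Book value $11,770.
Accumulated through year 2 = $24,167 − $11,770 = $12,397.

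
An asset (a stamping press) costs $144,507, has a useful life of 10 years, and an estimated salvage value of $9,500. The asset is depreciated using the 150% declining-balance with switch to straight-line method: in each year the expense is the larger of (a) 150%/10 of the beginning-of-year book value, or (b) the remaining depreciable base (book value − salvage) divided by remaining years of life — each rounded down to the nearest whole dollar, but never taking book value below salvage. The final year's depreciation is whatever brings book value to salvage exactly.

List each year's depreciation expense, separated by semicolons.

$21,676; $18,424; $15,661; $13,311; $11,315; $10,924; $10,924; $10,924; $10,924; $10,924

Depreciable base = $144,507 − $9,500 = $135,007.
Year 1: DB = ⌊$144,507 × 150%/10⌋ = $21,676; SL = ⌊$135,007/10⌋ = $13,500 → take DB $21,676. Book value $122,831.
Year 2: DB = ⌊$122,831 × 150%/10⌋ = $18,424; SL = ⌊$113,331/9⌋ = $12,592 → take DB $18,424. Book value $104,407.
Year 3: DB = ⌊$104,407 × 150%/10⌋ = $15,661; SL = ⌊$94,907/8⌋ = $11,863 → take DB $15,661. Book value $88,746.
Year 4: DB = ⌊$88,746 × 150%/10⌋ = $13,311; SL = ⌊$79,246/7⌋ = $11,320 → take DB $13,311. Book value $75,435.
Year 5: DB = ⌊$75,435 × 150%/10⌋ = $11,315; SL = ⌊$65,935/6⌋ = $10,989 → take DB $11,315. Book value $64,120.
Year 6: DB = ⌊$64,120 × 150%/10⌋ = $9,618; SL = ⌊$54,620/5⌋ = $10,924 → take SL $10,924. Book value $53,196.
Year 7: DB = ⌊$53,196 × 150%/10⌋ = $7,979; SL = ⌊$43,696/4⌋ = $10,924 → take SL $10,924. Book value $42,272.
Year 8: DB = ⌊$42,272 × 150%/10⌋ = $6,340; SL = ⌊$32,772/3⌋ = $10,924 → take SL $10,924. Book value $31,348.
Year 9: DB = ⌊$31,348 × 150%/10⌋ = $4,702; SL = ⌊$21,848/2⌋ = $10,924 → take SL $10,924. Book value $20,424.
Year 10 (final): $20,424 − $9,500 = $10,924. Book value $9,500.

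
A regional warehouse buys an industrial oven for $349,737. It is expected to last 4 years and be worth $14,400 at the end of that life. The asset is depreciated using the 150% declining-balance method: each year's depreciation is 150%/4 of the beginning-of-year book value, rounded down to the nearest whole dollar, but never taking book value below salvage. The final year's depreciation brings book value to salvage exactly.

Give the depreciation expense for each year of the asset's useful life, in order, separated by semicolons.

$131,151; $81,969; $51,231; $70,986

Depreciable base = $349,737 − $14,400 = $335,337.
Year 1: ⌊$349,737 × 150%/4⌋ = $131,151. Book value $218,586.
Year 2: ⌊$218,586 × 150%/4⌋ = $81,969. Book value $136,617.
Year 3: ⌊$136,617 × 150%/4⌋ = $51,231. Book value $85,386.
Year 4 (final): $85,386 − $14,400 = $70,986. Book value $14,400.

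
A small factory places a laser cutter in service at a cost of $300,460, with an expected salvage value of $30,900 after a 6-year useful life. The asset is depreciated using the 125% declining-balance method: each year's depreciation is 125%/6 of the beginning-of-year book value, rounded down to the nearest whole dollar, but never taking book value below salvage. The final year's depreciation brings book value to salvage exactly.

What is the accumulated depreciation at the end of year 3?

Depreciable base = $300,460 − $30,900 = $269,560.
Year 1: ⌊$300,460 × 125%/6⌋ = $62,595. Book value $237,865.
Year 2: ⌊$237,865 × 125%/6⌋ = $49,555. Book value $188,310.
Year 3: ⌊$188,310 × 125%/6⌋ = $39,231. Book value $149,079.
Accumulated through year 3 = $300,460 − $149,079 = $151,381.

$151,381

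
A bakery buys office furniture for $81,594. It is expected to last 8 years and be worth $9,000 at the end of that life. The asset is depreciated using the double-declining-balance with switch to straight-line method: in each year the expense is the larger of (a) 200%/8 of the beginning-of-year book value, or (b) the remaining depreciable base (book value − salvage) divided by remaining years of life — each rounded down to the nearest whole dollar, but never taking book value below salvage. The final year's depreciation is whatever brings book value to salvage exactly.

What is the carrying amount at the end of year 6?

Depreciable base = $81,594 − $9,000 = $72,594.
Year 1: DB = ⌊$81,594 × 200%/8⌋ = $20,398; SL = ⌊$72,594/8⌋ = $9,074 → take DB $20,398. Book value $61,196.
Year 2: DB = ⌊$61,196 × 200%/8⌋ = $15,299; SL = ⌊$52,196/7⌋ = $7,456 → take DB $15,299. Book value $45,897.
Year 3: DB = ⌊$45,897 × 200%/8⌋ = $11,474; SL = ⌊$36,897/6⌋ = $6,149 → take DB $11,474. Book value $34,423.
Year 4: DB = ⌊$34,423 × 200%/8⌋ = $8,605; SL = ⌊$25,423/5⌋ = $5,084 → take DB $8,605. Book value $25,818.
Year 5: DB = ⌊$25,818 × 200%/8⌋ = $6,454; SL = ⌊$16,818/4⌋ = $4,204 → take DB $6,454. Book value $19,364.
Year 6: DB = ⌊$19,364 × 200%/8⌋ = $4,841; SL = ⌊$10,364/3⌋ = $3,454 → take DB $4,841. Book value $14,523.

$14,523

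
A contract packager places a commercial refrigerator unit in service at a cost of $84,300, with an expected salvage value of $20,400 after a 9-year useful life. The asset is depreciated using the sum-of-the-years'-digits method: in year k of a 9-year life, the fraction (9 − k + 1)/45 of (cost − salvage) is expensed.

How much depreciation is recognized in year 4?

Depreciable base = $84,300 − $20,400 = $63,900.
Sum of the years' digits = 9+8+7+6+5+4+3+2+1 = 45.
Year 1: $63,900 × 9/45 = $12,780. Book value $71,520.
Year 2: $63,900 × 8/45 = $11,360. Book value $60,160.
Year 3: $63,900 × 7/45 = $9,940. Book value $50,220.
Year 4: $63,900 × 6/45 = $8,520. Book value $41,700.

$8,520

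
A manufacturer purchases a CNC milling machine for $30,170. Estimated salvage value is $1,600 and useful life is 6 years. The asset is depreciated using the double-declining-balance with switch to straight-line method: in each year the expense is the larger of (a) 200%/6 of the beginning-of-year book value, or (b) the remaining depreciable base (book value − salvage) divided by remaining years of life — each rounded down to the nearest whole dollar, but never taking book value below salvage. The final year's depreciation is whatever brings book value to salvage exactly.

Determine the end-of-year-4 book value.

Depreciable base = $30,170 − $1,600 = $28,570.
Year 1: DB = ⌊$30,170 × 200%/6⌋ = $10,056; SL = ⌊$28,570/6⌋ = $4,761 → take DB $10,056. Book value $20,114.
Year 2: DB = ⌊$20,114 × 200%/6⌋ = $6,704; SL = ⌊$18,514/5⌋ = $3,702 → take DB $6,704. Book value $13,410.
Year 3: DB = ⌊$13,410 × 200%/6⌋ = $4,470; SL = ⌊$11,810/4⌋ = $2,952 → take DB $4,470. Book value $8,940.
Year 4: DB = ⌊$8,940 × 200%/6⌋ = $2,980; SL = ⌊$7,340/3⌋ = $2,446 → take DB $2,980. Book value $5,960.

$5,960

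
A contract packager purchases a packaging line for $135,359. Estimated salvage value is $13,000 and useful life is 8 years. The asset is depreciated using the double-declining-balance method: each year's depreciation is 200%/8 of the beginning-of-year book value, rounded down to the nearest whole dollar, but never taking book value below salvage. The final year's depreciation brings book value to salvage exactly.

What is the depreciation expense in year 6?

$8,030

Depreciable base = $135,359 − $13,000 = $122,359.
Year 1: ⌊$135,359 × 200%/8⌋ = $33,839. Book value $101,520.
Year 2: ⌊$101,520 × 200%/8⌋ = $25,380. Book value $76,140.
Year 3: ⌊$76,140 × 200%/8⌋ = $19,035. Book value $57,105.
Year 4: ⌊$57,105 × 200%/8⌋ = $14,276. Book value $42,829.
Year 5: ⌊$42,829 × 200%/8⌋ = $10,707. Book value $32,122.
Year 6: ⌊$32,122 × 200%/8⌋ = $8,030. Book value $24,092.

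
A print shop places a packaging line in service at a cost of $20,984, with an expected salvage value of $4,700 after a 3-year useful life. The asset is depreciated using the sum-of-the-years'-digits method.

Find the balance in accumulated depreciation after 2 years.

$13,570

Depreciable base = $20,984 − $4,700 = $16,284.
Sum of the years' digits = 3+2+1 = 6.
Year 1: $16,284 × 3/6 = $8,142. Book value $12,842.
Year 2: $16,284 × 2/6 = $5,428. Book value $7,414.
Accumulated through year 2 = $20,984 − $7,414 = $13,570.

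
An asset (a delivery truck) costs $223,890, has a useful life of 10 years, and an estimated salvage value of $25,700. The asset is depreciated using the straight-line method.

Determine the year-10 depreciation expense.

Depreciable base = $223,890 − $25,700 = $198,190.
Annual expense = $198,190 / 10 = $19,819.

$19,819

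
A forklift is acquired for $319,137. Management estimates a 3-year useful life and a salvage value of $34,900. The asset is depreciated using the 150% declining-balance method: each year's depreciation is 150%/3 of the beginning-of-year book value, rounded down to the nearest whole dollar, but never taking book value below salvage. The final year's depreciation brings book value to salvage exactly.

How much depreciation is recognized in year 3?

Depreciable base = $319,137 − $34,900 = $284,237.
Year 1: ⌊$319,137 × 150%/3⌋ = $159,568. Book value $159,569.
Year 2: ⌊$159,569 × 150%/3⌋ = $79,784. Book value $79,785.
Year 3 (final): $79,785 − $34,900 = $44,885. Book value $34,900.

$44,885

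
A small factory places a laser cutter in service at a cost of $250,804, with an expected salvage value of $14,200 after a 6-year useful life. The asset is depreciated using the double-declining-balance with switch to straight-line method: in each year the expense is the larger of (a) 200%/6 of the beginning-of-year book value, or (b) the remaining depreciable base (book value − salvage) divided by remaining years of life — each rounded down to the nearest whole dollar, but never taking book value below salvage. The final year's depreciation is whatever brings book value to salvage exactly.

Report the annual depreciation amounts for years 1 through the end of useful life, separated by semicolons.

Depreciable base = $250,804 − $14,200 = $236,604.
Year 1: DB = ⌊$250,804 × 200%/6⌋ = $83,601; SL = ⌊$236,604/6⌋ = $39,434 → take DB $83,601. Book value $167,203.
Year 2: DB = ⌊$167,203 × 200%/6⌋ = $55,734; SL = ⌊$153,003/5⌋ = $30,600 → take DB $55,734. Book value $111,469.
Year 3: DB = ⌊$111,469 × 200%/6⌋ = $37,156; SL = ⌊$97,269/4⌋ = $24,317 → take DB $37,156. Book value $74,313.
Year 4: DB = ⌊$74,313 × 200%/6⌋ = $24,771; SL = ⌊$60,113/3⌋ = $20,037 → take DB $24,771. Book value $49,542.
Year 5: DB = ⌊$49,542 × 200%/6⌋ = $16,514; SL = ⌊$35,342/2⌋ = $17,671 → take SL $17,671. Book value $31,871.
Year 6 (final): $31,871 − $14,200 = $17,671. Book value $14,200.

$83,601; $55,734; $37,156; $24,771; $17,671; $17,671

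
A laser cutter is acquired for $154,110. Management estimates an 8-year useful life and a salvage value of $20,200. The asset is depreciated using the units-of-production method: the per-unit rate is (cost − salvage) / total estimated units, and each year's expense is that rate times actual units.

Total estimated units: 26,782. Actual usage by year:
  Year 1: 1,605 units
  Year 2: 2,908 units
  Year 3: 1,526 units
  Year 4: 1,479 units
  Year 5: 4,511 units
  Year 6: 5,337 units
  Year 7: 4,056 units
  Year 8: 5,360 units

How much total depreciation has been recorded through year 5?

$60,145

Depreciable base = $154,110 − $20,200 = $133,910.
Rate = $133,910 / 26,782 units = $5 per unit.
Year 1: 1,605 × $5 = $8,025. Book value $146,085.
Year 2: 2,908 × $5 = $14,540. Book value $131,545.
Year 3: 1,526 × $5 = $7,630. Book value $123,915.
Year 4: 1,479 × $5 = $7,395. Book value $116,520.
Year 5: 4,511 × $5 = $22,555. Book value $93,965.
Accumulated through year 5 = $154,110 − $93,965 = $60,145.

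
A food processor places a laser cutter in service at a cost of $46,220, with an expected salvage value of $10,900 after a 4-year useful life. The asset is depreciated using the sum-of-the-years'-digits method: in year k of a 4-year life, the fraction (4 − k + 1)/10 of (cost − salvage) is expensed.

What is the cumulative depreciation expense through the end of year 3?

$31,788

Depreciable base = $46,220 − $10,900 = $35,320.
Sum of the years' digits = 4+3+2+1 = 10.
Year 1: $35,320 × 4/10 = $14,128. Book value $32,092.
Year 2: $35,320 × 3/10 = $10,596. Book value $21,496.
Year 3: $35,320 × 2/10 = $7,064. Book value $14,432.
Accumulated through year 3 = $46,220 − $14,432 = $31,788.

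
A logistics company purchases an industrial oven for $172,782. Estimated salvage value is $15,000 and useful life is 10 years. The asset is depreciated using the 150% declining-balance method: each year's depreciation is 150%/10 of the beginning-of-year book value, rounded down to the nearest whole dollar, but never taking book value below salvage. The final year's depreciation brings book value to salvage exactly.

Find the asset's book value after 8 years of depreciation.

$47,084

Depreciable base = $172,782 − $15,000 = $157,782.
Year 1: ⌊$172,782 × 150%/10⌋ = $25,917. Book value $146,865.
Year 2: ⌊$146,865 × 150%/10⌋ = $22,029. Book value $124,836.
Year 3: ⌊$124,836 × 150%/10⌋ = $18,725. Book value $106,111.
Year 4: ⌊$106,111 × 150%/10⌋ = $15,916. Book value $90,195.
Year 5: ⌊$90,195 × 150%/10⌋ = $13,529. Book value $76,666.
Year 6: ⌊$76,666 × 150%/10⌋ = $11,499. Book value $65,167.
Year 7: ⌊$65,167 × 150%/10⌋ = $9,775. Book value $55,392.
Year 8: ⌊$55,392 × 150%/10⌋ = $8,308. Book value $47,084.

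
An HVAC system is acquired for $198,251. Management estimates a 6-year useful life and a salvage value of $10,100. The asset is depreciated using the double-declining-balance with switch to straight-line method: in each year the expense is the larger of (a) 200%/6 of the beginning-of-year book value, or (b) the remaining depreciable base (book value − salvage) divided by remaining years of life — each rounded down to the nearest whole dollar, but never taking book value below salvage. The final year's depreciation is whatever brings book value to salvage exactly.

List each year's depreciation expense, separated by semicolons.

Depreciable base = $198,251 − $10,100 = $188,151.
Year 1: DB = ⌊$198,251 × 200%/6⌋ = $66,083; SL = ⌊$188,151/6⌋ = $31,358 → take DB $66,083. Book value $132,168.
Year 2: DB = ⌊$132,168 × 200%/6⌋ = $44,056; SL = ⌊$122,068/5⌋ = $24,413 → take DB $44,056. Book value $88,112.
Year 3: DB = ⌊$88,112 × 200%/6⌋ = $29,370; SL = ⌊$78,012/4⌋ = $19,503 → take DB $29,370. Book value $58,742.
Year 4: DB = ⌊$58,742 × 200%/6⌋ = $19,580; SL = ⌊$48,642/3⌋ = $16,214 → take DB $19,580. Book value $39,162.
Year 5: DB = ⌊$39,162 × 200%/6⌋ = $13,054; SL = ⌊$29,062/2⌋ = $14,531 → take SL $14,531. Book value $24,631.
Year 6 (final): $24,631 − $10,100 = $14,531. Book value $10,100.

$66,083; $44,056; $29,370; $19,580; $14,531; $14,531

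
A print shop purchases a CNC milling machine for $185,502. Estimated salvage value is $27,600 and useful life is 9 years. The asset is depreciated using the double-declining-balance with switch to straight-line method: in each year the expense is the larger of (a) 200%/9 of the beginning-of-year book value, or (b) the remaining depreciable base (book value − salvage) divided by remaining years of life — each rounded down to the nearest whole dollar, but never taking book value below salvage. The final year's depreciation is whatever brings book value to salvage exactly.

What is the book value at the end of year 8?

$27,600

Depreciable base = $185,502 − $27,600 = $157,902.
Year 1: DB = ⌊$185,502 × 200%/9⌋ = $41,222; SL = ⌊$157,902/9⌋ = $17,544 → take DB $41,222. Book value $144,280.
Year 2: DB = ⌊$144,280 × 200%/9⌋ = $32,062; SL = ⌊$116,680/8⌋ = $14,585 → take DB $32,062. Book value $112,218.
Year 3: DB = ⌊$112,218 × 200%/9⌋ = $24,937; SL = ⌊$84,618/7⌋ = $12,088 → take DB $24,937. Book value $87,281.
Year 4: DB = ⌊$87,281 × 200%/9⌋ = $19,395; SL = ⌊$59,681/6⌋ = $9,946 → take DB $19,395. Book value $67,886.
Year 5: DB = ⌊$67,886 × 200%/9⌋ = $15,085; SL = ⌊$40,286/5⌋ = $8,057 → take DB $15,085. Book value $52,801.
Year 6: DB = ⌊$52,801 × 200%/9⌋ = $11,733; SL = ⌊$25,201/4⌋ = $6,300 → take DB $11,733. Book value $41,068.
Year 7: DB = ⌊$41,068 × 200%/9⌋ = $9,126; SL = ⌊$13,468/3⌋ = $4,489 → take DB $9,126. Book value $31,942.
Year 8: DB = ⌊$31,942 × 200%/9⌋ = $7,098; SL = ⌊$4,342/2⌋ = $2,171 → take DB $7,098, capped at $4,342. Book value $27,600.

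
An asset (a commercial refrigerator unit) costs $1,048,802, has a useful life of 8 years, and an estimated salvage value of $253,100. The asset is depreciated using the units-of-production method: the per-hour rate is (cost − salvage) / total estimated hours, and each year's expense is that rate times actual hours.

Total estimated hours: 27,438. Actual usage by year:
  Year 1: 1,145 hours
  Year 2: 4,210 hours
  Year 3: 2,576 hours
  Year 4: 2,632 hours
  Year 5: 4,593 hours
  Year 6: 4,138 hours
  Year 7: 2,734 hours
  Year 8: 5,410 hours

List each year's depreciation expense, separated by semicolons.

Depreciable base = $1,048,802 − $253,100 = $795,702.
Rate = $795,702 / 27,438 hours = $29 per hour.
Year 1: 1,145 × $29 = $33,205. Book value $1,015,597.
Year 2: 4,210 × $29 = $122,090. Book value $893,507.
Year 3: 2,576 × $29 = $74,704. Book value $818,803.
Year 4: 2,632 × $29 = $76,328. Book value $742,475.
Year 5: 4,593 × $29 = $133,197. Book value $609,278.
Year 6: 4,138 × $29 = $120,002. Book value $489,276.
Year 7: 2,734 × $29 = $79,286. Book value $409,990.
Year 8: 5,410 × $29 = $156,890. Book value $253,100.

$33,205; $122,090; $74,704; $76,328; $133,197; $120,002; $79,286; $156,890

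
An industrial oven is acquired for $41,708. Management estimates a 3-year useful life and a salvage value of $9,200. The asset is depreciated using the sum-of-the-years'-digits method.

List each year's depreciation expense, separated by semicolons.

Depreciable base = $41,708 − $9,200 = $32,508.
Sum of the years' digits = 3+2+1 = 6.
Year 1: $32,508 × 3/6 = $16,254. Book value $25,454.
Year 2: $32,508 × 2/6 = $10,836. Book value $14,618.
Year 3: $32,508 × 1/6 = $5,418. Book value $9,200.

$16,254; $10,836; $5,418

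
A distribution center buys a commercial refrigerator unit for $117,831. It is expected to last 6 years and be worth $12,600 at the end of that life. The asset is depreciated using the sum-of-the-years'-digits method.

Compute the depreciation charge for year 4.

Depreciable base = $117,831 − $12,600 = $105,231.
Sum of the years' digits = 6+5+4+3+2+1 = 21.
Year 1: $105,231 × 6/21 = $30,066. Book value $87,765.
Year 2: $105,231 × 5/21 = $25,055. Book value $62,710.
Year 3: $105,231 × 4/21 = $20,044. Book value $42,666.
Year 4: $105,231 × 3/21 = $15,033. Book value $27,633.

$15,033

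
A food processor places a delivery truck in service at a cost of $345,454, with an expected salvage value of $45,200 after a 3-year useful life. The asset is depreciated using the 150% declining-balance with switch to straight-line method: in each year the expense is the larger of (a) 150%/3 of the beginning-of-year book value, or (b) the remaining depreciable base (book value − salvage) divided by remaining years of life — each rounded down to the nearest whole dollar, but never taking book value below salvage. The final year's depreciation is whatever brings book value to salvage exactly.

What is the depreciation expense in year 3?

$41,164

Depreciable base = $345,454 − $45,200 = $300,254.
Year 1: DB = ⌊$345,454 × 150%/3⌋ = $172,727; SL = ⌊$300,254/3⌋ = $100,084 → take DB $172,727. Book value $172,727.
Year 2: DB = ⌊$172,727 × 150%/3⌋ = $86,363; SL = ⌊$127,527/2⌋ = $63,763 → take DB $86,363. Book value $86,364.
Year 3 (final): $86,364 − $45,200 = $41,164. Book value $45,200.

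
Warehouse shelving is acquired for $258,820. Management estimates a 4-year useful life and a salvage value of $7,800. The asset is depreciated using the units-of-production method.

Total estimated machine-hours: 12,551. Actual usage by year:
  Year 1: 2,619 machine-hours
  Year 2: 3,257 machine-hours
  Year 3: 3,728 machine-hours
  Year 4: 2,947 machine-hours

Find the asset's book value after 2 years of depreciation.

$141,300

Depreciable base = $258,820 − $7,800 = $251,020.
Rate = $251,020 / 12,551 machine-hours = $20 per machine-hour.
Year 1: 2,619 × $20 = $52,380. Book value $206,440.
Year 2: 3,257 × $20 = $65,140. Book value $141,300.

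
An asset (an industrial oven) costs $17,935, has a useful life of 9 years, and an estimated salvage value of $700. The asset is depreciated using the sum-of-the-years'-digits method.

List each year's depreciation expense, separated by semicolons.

Depreciable base = $17,935 − $700 = $17,235.
Sum of the years' digits = 9+8+7+6+5+4+3+2+1 = 45.
Year 1: $17,235 × 9/45 = $3,447. Book value $14,488.
Year 2: $17,235 × 8/45 = $3,064. Book value $11,424.
Year 3: $17,235 × 7/45 = $2,681. Book value $8,743.
Year 4: $17,235 × 6/45 = $2,298. Book value $6,445.
Year 5: $17,235 × 5/45 = $1,915. Book value $4,530.
Year 6: $17,235 × 4/45 = $1,532. Book value $2,998.
Year 7: $17,235 × 3/45 = $1,149. Book value $1,849.
Year 8: $17,235 × 2/45 = $766. Book value $1,083.
Year 9: $17,235 × 1/45 = $383. Book value $700.

$3,447; $3,064; $2,681; $2,298; $1,915; $1,532; $1,149; $766; $383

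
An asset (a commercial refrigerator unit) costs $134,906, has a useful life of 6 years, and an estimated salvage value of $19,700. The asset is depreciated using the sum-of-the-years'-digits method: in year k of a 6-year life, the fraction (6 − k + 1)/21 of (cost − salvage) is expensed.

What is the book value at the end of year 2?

$74,560

Depreciable base = $134,906 − $19,700 = $115,206.
Sum of the years' digits = 6+5+4+3+2+1 = 21.
Year 1: $115,206 × 6/21 = $32,916. Book value $101,990.
Year 2: $115,206 × 5/21 = $27,430. Book value $74,560.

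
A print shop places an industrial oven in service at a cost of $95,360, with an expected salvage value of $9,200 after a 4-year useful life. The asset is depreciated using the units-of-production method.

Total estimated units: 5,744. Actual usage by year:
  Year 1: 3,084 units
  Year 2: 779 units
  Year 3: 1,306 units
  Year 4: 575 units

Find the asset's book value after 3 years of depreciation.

$17,825

Depreciable base = $95,360 − $9,200 = $86,160.
Rate = $86,160 / 5,744 units = $15 per unit.
Year 1: 3,084 × $15 = $46,260. Book value $49,100.
Year 2: 779 × $15 = $11,685. Book value $37,415.
Year 3: 1,306 × $15 = $19,590. Book value $17,825.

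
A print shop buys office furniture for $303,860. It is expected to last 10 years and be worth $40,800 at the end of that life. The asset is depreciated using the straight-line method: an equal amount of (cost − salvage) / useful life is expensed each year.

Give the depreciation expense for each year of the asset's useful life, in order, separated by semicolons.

Depreciable base = $303,860 − $40,800 = $263,060.
Annual expense = $263,060 / 10 = $26,306.
End of year 1: book value $277,554.
End of year 2: book value $251,248.
End of year 3: book value $224,942.
End of year 4: book value $198,636.
End of year 5: book value $172,330.
End of year 6: book value $146,024.
End of year 7: book value $119,718.
End of year 8: book value $93,412.
End of year 9: book value $67,106.
End of year 10: book value $40,800.

$26,306; $26,306; $26,306; $26,306; $26,306; $26,306; $26,306; $26,306; $26,306; $26,306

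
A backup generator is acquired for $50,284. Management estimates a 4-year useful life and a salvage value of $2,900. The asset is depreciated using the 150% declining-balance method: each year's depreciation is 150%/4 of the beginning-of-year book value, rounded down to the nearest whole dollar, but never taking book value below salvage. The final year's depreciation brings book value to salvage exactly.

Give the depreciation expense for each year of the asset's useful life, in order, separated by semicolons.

$18,856; $11,785; $7,366; $9,377

Depreciable base = $50,284 − $2,900 = $47,384.
Year 1: ⌊$50,284 × 150%/4⌋ = $18,856. Book value $31,428.
Year 2: ⌊$31,428 × 150%/4⌋ = $11,785. Book value $19,643.
Year 3: ⌊$19,643 × 150%/4⌋ = $7,366. Book value $12,277.
Year 4 (final): $12,277 − $2,900 = $9,377. Book value $2,900.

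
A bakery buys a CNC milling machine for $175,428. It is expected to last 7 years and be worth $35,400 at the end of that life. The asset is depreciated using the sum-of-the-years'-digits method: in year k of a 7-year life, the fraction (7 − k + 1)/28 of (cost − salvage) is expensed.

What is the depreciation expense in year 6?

$10,002

Depreciable base = $175,428 − $35,400 = $140,028.
Sum of the years' digits = 7+6+5+4+3+2+1 = 28.
Year 1: $140,028 × 7/28 = $35,007. Book value $140,421.
Year 2: $140,028 × 6/28 = $30,006. Book value $110,415.
Year 3: $140,028 × 5/28 = $25,005. Book value $85,410.
Year 4: $140,028 × 4/28 = $20,004. Book value $65,406.
Year 5: $140,028 × 3/28 = $15,003. Book value $50,403.
Year 6: $140,028 × 2/28 = $10,002. Book value $40,401.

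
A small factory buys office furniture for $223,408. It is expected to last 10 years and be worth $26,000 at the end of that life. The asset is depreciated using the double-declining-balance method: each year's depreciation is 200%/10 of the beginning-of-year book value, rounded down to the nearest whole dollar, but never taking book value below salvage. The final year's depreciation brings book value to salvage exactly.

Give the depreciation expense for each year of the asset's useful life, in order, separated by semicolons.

$44,681; $35,745; $28,596; $22,877; $18,301; $14,641; $11,713; $9,370; $7,496; $3,988

Depreciable base = $223,408 − $26,000 = $197,408.
Year 1: ⌊$223,408 × 200%/10⌋ = $44,681. Book value $178,727.
Year 2: ⌊$178,727 × 200%/10⌋ = $35,745. Book value $142,982.
Year 3: ⌊$142,982 × 200%/10⌋ = $28,596. Book value $114,386.
Year 4: ⌊$114,386 × 200%/10⌋ = $22,877. Book value $91,509.
Year 5: ⌊$91,509 × 200%/10⌋ = $18,301. Book value $73,208.
Year 6: ⌊$73,208 × 200%/10⌋ = $14,641. Book value $58,567.
Year 7: ⌊$58,567 × 200%/10⌋ = $11,713. Book value $46,854.
Year 8: ⌊$46,854 × 200%/10⌋ = $9,370. Book value $37,484.
Year 9: ⌊$37,484 × 200%/10⌋ = $7,496. Book value $29,988.
Year 10 (final): $29,988 − $26,000 = $3,988. Book value $26,000.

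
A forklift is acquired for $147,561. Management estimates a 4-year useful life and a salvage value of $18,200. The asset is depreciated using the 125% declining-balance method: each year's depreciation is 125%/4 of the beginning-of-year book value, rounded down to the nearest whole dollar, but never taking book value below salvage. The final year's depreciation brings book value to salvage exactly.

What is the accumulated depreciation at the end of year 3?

Depreciable base = $147,561 − $18,200 = $129,361.
Year 1: ⌊$147,561 × 125%/4⌋ = $46,112. Book value $101,449.
Year 2: ⌊$101,449 × 125%/4⌋ = $31,702. Book value $69,747.
Year 3: ⌊$69,747 × 125%/4⌋ = $21,795. Book value $47,952.
Accumulated through year 3 = $147,561 − $47,952 = $99,609.

$99,609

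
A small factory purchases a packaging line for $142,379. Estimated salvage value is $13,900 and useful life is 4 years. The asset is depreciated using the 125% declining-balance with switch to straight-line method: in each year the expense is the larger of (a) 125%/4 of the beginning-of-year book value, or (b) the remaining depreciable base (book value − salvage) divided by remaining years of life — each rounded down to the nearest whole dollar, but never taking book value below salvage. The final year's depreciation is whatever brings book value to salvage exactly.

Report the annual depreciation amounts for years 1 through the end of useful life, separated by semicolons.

Depreciable base = $142,379 − $13,900 = $128,479.
Year 1: DB = ⌊$142,379 × 125%/4⌋ = $44,493; SL = ⌊$128,479/4⌋ = $32,119 → take DB $44,493. Book value $97,886.
Year 2: DB = ⌊$97,886 × 125%/4⌋ = $30,589; SL = ⌊$83,986/3⌋ = $27,995 → take DB $30,589. Book value $67,297.
Year 3: DB = ⌊$67,297 × 125%/4⌋ = $21,030; SL = ⌊$53,397/2⌋ = $26,698 → take SL $26,698. Book value $40,599.
Year 4 (final): $40,599 − $13,900 = $26,699. Book value $13,900.

$44,493; $30,589; $26,698; $26,699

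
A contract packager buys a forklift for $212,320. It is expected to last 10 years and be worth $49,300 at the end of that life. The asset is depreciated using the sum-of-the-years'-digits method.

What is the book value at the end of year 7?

$67,084

Depreciable base = $212,320 − $49,300 = $163,020.
Sum of the years' digits = 10+9+8+7+6+5+4+3+2+1 = 55.
Year 1: $163,020 × 10/55 = $29,640. Book value $182,680.
Year 2: $163,020 × 9/55 = $26,676. Book value $156,004.
Year 3: $163,020 × 8/55 = $23,712. Book value $132,292.
Year 4: $163,020 × 7/55 = $20,748. Book value $111,544.
Year 5: $163,020 × 6/55 = $17,784. Book value $93,760.
Year 6: $163,020 × 5/55 = $14,820. Book value $78,940.
Year 7: $163,020 × 4/55 = $11,856. Book value $67,084.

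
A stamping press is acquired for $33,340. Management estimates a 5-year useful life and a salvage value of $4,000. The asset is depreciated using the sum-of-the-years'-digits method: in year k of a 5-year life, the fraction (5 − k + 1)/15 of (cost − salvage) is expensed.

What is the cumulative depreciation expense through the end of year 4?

$27,384

Depreciable base = $33,340 − $4,000 = $29,340.
Sum of the years' digits = 5+4+3+2+1 = 15.
Year 1: $29,340 × 5/15 = $9,780. Book value $23,560.
Year 2: $29,340 × 4/15 = $7,824. Book value $15,736.
Year 3: $29,340 × 3/15 = $5,868. Book value $9,868.
Year 4: $29,340 × 2/15 = $3,912. Book value $5,956.
Accumulated through year 4 = $33,340 − $5,956 = $27,384.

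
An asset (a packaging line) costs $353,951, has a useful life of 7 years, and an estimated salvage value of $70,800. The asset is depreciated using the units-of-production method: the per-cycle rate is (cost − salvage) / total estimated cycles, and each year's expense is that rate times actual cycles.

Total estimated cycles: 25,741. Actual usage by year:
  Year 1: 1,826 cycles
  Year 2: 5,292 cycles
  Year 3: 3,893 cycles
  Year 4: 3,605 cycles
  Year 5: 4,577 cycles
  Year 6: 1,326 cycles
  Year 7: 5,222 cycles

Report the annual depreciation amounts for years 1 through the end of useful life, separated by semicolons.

$20,086; $58,212; $42,823; $39,655; $50,347; $14,586; $57,442

Depreciable base = $353,951 − $70,800 = $283,151.
Rate = $283,151 / 25,741 cycles = $11 per cycle.
Year 1: 1,826 × $11 = $20,086. Book value $333,865.
Year 2: 5,292 × $11 = $58,212. Book value $275,653.
Year 3: 3,893 × $11 = $42,823. Book value $232,830.
Year 4: 3,605 × $11 = $39,655. Book value $193,175.
Year 5: 4,577 × $11 = $50,347. Book value $142,828.
Year 6: 1,326 × $11 = $14,586. Book value $128,242.
Year 7: 5,222 × $11 = $57,442. Book value $70,800.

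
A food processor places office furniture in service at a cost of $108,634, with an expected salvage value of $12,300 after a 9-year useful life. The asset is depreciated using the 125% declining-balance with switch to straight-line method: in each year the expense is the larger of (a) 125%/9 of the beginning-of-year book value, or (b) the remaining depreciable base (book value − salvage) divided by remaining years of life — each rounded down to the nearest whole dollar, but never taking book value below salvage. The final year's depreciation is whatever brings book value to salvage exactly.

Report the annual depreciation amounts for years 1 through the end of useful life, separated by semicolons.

$15,088; $12,992; $11,188; $9,634; $9,486; $9,486; $9,486; $9,487; $9,487

Depreciable base = $108,634 − $12,300 = $96,334.
Year 1: DB = ⌊$108,634 × 125%/9⌋ = $15,088; SL = ⌊$96,334/9⌋ = $10,703 → take DB $15,088. Book value $93,546.
Year 2: DB = ⌊$93,546 × 125%/9⌋ = $12,992; SL = ⌊$81,246/8⌋ = $10,155 → take DB $12,992. Book value $80,554.
Year 3: DB = ⌊$80,554 × 125%/9⌋ = $11,188; SL = ⌊$68,254/7⌋ = $9,750 → take DB $11,188. Book value $69,366.
Year 4: DB = ⌊$69,366 × 125%/9⌋ = $9,634; SL = ⌊$57,066/6⌋ = $9,511 → take DB $9,634. Book value $59,732.
Year 5: DB = ⌊$59,732 × 125%/9⌋ = $8,296; SL = ⌊$47,432/5⌋ = $9,486 → take SL $9,486. Book value $50,246.
Year 6: DB = ⌊$50,246 × 125%/9⌋ = $6,978; SL = ⌊$37,946/4⌋ = $9,486 → take SL $9,486. Book value $40,760.
Year 7: DB = ⌊$40,760 × 125%/9⌋ = $5,661; SL = ⌊$28,460/3⌋ = $9,486 → take SL $9,486. Book value $31,274.
Year 8: DB = ⌊$31,274 × 125%/9⌋ = $4,343; SL = ⌊$18,974/2⌋ = $9,487 → take SL $9,487. Book value $21,787.
Year 9 (final): $21,787 − $12,300 = $9,487. Book value $12,300.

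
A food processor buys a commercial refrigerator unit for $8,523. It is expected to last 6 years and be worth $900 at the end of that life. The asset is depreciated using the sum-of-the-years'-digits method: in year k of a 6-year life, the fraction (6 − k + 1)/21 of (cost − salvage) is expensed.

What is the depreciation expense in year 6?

$363

Depreciable base = $8,523 − $900 = $7,623.
Sum of the years' digits = 6+5+4+3+2+1 = 21.
Year 1: $7,623 × 6/21 = $2,178. Book value $6,345.
Year 2: $7,623 × 5/21 = $1,815. Book value $4,530.
Year 3: $7,623 × 4/21 = $1,452. Book value $3,078.
Year 4: $7,623 × 3/21 = $1,089. Book value $1,989.
Year 5: $7,623 × 2/21 = $726. Book value $1,263.
Year 6: $7,623 × 1/21 = $363. Book value $900.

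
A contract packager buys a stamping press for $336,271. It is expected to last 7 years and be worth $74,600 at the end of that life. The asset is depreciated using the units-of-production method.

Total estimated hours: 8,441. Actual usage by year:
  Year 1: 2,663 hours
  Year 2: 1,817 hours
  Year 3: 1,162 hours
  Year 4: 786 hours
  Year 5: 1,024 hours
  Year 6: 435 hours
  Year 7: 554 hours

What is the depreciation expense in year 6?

Depreciable base = $336,271 − $74,600 = $261,671.
Rate = $261,671 / 8,441 hours = $31 per hour.
Year 1: 2,663 × $31 = $82,553. Book value $253,718.
Year 2: 1,817 × $31 = $56,327. Book value $197,391.
Year 3: 1,162 × $31 = $36,022. Book value $161,369.
Year 4: 786 × $31 = $24,366. Book value $137,003.
Year 5: 1,024 × $31 = $31,744. Book value $105,259.
Year 6: 435 × $31 = $13,485. Book value $91,774.

$13,485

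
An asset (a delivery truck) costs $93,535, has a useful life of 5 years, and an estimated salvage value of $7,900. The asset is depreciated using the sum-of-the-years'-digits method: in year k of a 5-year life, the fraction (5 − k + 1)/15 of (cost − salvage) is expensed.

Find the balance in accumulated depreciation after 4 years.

Depreciable base = $93,535 − $7,900 = $85,635.
Sum of the years' digits = 5+4+3+2+1 = 15.
Year 1: $85,635 × 5/15 = $28,545. Book value $64,990.
Year 2: $85,635 × 4/15 = $22,836. Book value $42,154.
Year 3: $85,635 × 3/15 = $17,127. Book value $25,027.
Year 4: $85,635 × 2/15 = $11,418. Book value $13,609.
Accumulated through year 4 = $93,535 − $13,609 = $79,926.

$79,926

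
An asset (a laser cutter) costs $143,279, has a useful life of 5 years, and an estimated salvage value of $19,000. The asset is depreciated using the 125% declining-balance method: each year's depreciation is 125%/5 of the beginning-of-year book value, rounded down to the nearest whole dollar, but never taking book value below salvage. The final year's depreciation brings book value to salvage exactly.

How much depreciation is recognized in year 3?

$20,148

Depreciable base = $143,279 − $19,000 = $124,279.
Year 1: ⌊$143,279 × 125%/5⌋ = $35,819. Book value $107,460.
Year 2: ⌊$107,460 × 125%/5⌋ = $26,865. Book value $80,595.
Year 3: ⌊$80,595 × 125%/5⌋ = $20,148. Book value $60,447.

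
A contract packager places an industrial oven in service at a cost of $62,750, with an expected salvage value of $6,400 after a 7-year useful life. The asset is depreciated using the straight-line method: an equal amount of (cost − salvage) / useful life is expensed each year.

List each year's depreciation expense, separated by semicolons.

Depreciable base = $62,750 − $6,400 = $56,350.
Annual expense = $56,350 / 7 = $8,050.
End of year 1: book value $54,700.
End of year 2: book value $46,650.
End of year 3: book value $38,600.
End of year 4: book value $30,550.
End of year 5: book value $22,500.
End of year 6: book value $14,450.
End of year 7: book value $6,400.

$8,050; $8,050; $8,050; $8,050; $8,050; $8,050; $8,050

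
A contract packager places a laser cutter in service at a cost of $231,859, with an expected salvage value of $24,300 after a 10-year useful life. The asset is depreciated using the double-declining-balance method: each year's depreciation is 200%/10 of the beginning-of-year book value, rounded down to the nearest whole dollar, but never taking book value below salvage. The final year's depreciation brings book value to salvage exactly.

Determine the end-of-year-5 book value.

Depreciable base = $231,859 − $24,300 = $207,559.
Year 1: ⌊$231,859 × 200%/10⌋ = $46,371. Book value $185,488.
Year 2: ⌊$185,488 × 200%/10⌋ = $37,097. Book value $148,391.
Year 3: ⌊$148,391 × 200%/10⌋ = $29,678. Book value $118,713.
Year 4: ⌊$118,713 × 200%/10⌋ = $23,742. Book value $94,971.
Year 5: ⌊$94,971 × 200%/10⌋ = $18,994. Book value $75,977.

$75,977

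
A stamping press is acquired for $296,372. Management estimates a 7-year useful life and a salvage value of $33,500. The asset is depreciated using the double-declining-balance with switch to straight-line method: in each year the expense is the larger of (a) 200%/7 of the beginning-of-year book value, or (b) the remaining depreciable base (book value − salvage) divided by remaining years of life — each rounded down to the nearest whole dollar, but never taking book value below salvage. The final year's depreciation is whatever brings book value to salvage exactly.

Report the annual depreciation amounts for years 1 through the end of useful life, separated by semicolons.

Depreciable base = $296,372 − $33,500 = $262,872.
Year 1: DB = ⌊$296,372 × 200%/7⌋ = $84,677; SL = ⌊$262,872/7⌋ = $37,553 → take DB $84,677. Book value $211,695.
Year 2: DB = ⌊$211,695 × 200%/7⌋ = $60,484; SL = ⌊$178,195/6⌋ = $29,699 → take DB $60,484. Book value $151,211.
Year 3: DB = ⌊$151,211 × 200%/7⌋ = $43,203; SL = ⌊$117,711/5⌋ = $23,542 → take DB $43,203. Book value $108,008.
Year 4: DB = ⌊$108,008 × 200%/7⌋ = $30,859; SL = ⌊$74,508/4⌋ = $18,627 → take DB $30,859. Book value $77,149.
Year 5: DB = ⌊$77,149 × 200%/7⌋ = $22,042; SL = ⌊$43,649/3⌋ = $14,549 → take DB $22,042. Book value $55,107.
Year 6: DB = ⌊$55,107 × 200%/7⌋ = $15,744; SL = ⌊$21,607/2⌋ = $10,803 → take DB $15,744. Book value $39,363.
Year 7 (final): $39,363 − $33,500 = $5,863. Book value $33,500.

$84,677; $60,484; $43,203; $30,859; $22,042; $15,744; $5,863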